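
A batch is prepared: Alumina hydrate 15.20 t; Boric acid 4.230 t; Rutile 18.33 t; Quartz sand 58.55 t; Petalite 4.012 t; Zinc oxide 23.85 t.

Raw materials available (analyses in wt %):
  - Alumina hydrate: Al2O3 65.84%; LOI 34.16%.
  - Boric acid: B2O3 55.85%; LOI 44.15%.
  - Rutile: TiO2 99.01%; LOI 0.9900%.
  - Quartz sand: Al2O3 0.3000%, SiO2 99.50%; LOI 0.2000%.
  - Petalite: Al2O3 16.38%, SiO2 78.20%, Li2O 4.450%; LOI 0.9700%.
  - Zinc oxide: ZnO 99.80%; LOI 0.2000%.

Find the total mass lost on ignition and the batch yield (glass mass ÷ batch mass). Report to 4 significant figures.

In-progress results appear (rounded to four significant figures) at each printed step; all internal work keeps full precision from start to finish. Every reported figure is rounded a single time; the derived quantities (ignition loss, glass mass, the totals, six oxide percentages, the yield) are rebuilt starting from the weights on 116.7 t of glass in full float precision, precisely as stated by question or answer.
Material-by-material LOI:
  Alumina hydrate: 15.20 × 0.3416 = 5.192 t
  Boric acid: 4.230 × 0.4415 = 1.868 t
  Rutile: 18.33 × 0.009900 = 0.1815 t
  Quartz sand: 58.55 × 0.002000 = 0.1171 t
  Petalite: 4.012 × 0.009700 = 0.03892 t
  Zinc oxide: 23.85 × 0.002000 = 0.04770 t
Total LOI = 7.445 t
Glass = batch − LOI = 124.2 − 7.445 = 116.7 t

LOI loss = 7.445 t; glass = 116.7 t; yield = 94.00%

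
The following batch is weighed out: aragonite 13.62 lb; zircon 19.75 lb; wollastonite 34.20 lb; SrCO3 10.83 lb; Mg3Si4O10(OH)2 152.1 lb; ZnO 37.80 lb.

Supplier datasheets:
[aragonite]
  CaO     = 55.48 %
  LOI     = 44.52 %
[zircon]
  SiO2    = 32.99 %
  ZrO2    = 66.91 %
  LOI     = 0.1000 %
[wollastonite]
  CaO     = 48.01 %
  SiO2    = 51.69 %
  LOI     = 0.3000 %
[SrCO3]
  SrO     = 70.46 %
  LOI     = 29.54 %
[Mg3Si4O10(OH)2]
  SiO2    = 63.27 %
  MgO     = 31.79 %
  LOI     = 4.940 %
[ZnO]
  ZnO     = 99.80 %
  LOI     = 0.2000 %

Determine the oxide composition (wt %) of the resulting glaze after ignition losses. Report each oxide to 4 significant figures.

Glass mass = 251.3 lb (batch 268.3 − LOI 16.97).
Composition: CaO 9.540%, SiO2 47.92%, SrO 3.036%, ZnO 15.01%, ZrO2 5.258%, MgO 19.24%

All internal work keeps full precision from first step to last. Working values are displayed (rounded to 4 significant figures) at each printed step — exactly one rounding lands on each reported result; all derived quantities (LOI, the six compositions, net glass mass, the yield, totals) are rebuilt in exact precision starting from the weights per 251.3 lb of glass exactly as shown in question or answer.
Oxide masses out of the charge:
  CaO: 13.62·0.5548 + 34.20·0.4801 = 23.98 lb
  SiO2: 19.75·0.3299 + 34.20·0.5169 + 152.1·0.6327 = 120.4 lb
  SrO: 10.83·0.7046 = 7.631 lb
  ZnO: 37.80·0.9980 = 37.72 lb
  ZrO2: 19.75·0.6691 = 13.21 lb
  MgO: 152.1·0.3179 = 48.35 lb
LOI: 13.62·0.4452 + 19.75·0.001000 + 34.20·0.003000 + 10.83·0.2954 + 152.1·0.04940 + 37.80·0.002000 = 16.97 lb
Glass = total batch minus LOI = 268.3 − 16.97 = 251.3 lb (the oxide masses sum to this)
percent share: oxide ÷ glass, ×100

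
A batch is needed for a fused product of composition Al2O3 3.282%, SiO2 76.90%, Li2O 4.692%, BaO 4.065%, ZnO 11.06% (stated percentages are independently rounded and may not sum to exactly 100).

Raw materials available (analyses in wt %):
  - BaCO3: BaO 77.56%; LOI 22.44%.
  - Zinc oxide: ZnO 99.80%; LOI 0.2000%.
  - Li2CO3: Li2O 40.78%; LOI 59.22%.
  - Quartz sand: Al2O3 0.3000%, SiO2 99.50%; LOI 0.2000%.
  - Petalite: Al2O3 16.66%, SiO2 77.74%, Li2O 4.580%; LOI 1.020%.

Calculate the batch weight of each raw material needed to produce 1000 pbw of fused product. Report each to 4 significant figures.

The whole derivation runs at full float precision at every stage — the intermediate values are printed (rounded to 4 significant digits) in the working. Every reported value is rounded just once. The derived quantities, including totals, glass mass, LOI, yield, five oxide percentages, are rebuilt from the batch weights per 1000 pbw of glass at exact precision as written in problem or answer.
Target oxide masses per 1000 pbw fused product:
  Al2O3: 3.282% × 1000 = 32.82 pbw
  SiO2: 76.90% × 1000 = 769.0 pbw
  Li2O: 4.692% × 1000 = 46.92 pbw
  BaO: 4.065% × 1000 = 40.65 pbw
  ZnO: 11.06% × 1000 = 110.6 pbw
Oxide-by-oxide audit on the weights just shown, versus the basis set out (sums match the target masses once rounding is allowed for):
  Al2O3: 627.8·0.003000 + 185.7·0.1666 = 32.82 pbw (target 32.82 pbw)
  SiO2: 627.8·0.9950 + 185.7·0.7774 = 769.0 pbw (target 769.0 pbw)
  Li2O: 94.20·0.4078 + 185.7·0.04580 = 46.92 pbw (target 46.92 pbw)
  BaO: 52.41·0.7756 = 40.65 pbw (target 40.65 pbw)
  ZnO: 110.8·0.9980 = 110.6 pbw (target 110.6 pbw)
Glass mass check: batch total minus LOI = 1000 pbw (the Σ of target masses is 1000 pbw; the stated basis being 1000 pbw — a pure rounding effect).
Summing the batch: Σ batch = 1071 pbw; LOI loss = Σ batch·LOI = 70.92 pbw; as yield: glass ÷ batch → 93.38%.

Batch per 1000 pbw fused product:
  BaCO3: 52.41 pbw
  Zinc oxide: 110.8 pbw
  Li2CO3: 94.20 pbw
  Quartz sand: 627.8 pbw
  Petalite: 185.7 pbw
Total batch = 1071 pbw; LOI loss = 70.92 pbw; yield = 93.38%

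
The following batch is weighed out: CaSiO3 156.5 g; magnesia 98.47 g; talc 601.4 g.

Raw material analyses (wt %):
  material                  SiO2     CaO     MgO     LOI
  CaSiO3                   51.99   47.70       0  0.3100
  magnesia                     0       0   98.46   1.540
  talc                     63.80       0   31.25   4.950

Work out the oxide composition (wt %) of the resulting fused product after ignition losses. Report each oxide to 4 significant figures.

Working values are displayed rounded to four significant digits at each printed step. The whole derivation holds full float precision in every operation; each reported result sees exactly one rounding — all derived quantities, including three oxide percentages, the yield, net glass mass, the totals, ignition loss, are computed starting from the weights on 824.6 g of glass in exact precision, as written in question or answer.
Mass of each oxide from the mix:
  SiO2: 156.5·0.5199 + 601.4·0.6380 = 465.1 g
  CaO: 156.5·0.4770 = 74.65 g
  MgO: 98.47·0.9846 + 601.4·0.3125 = 284.9 g
LOI: 156.5·0.003100 + 98.47·0.01540 + 601.4·0.04950 = 31.77 g
batch − LOI leaves glass = 856.4 − 31.77 = 824.6 g (the oxide masses sum to this)
wt % = oxide mass / glass mass × 100

Glass mass = 824.6 g (batch 856.4 − LOI 31.77).
Composition: SiO2 56.40%, CaO 9.053%, MgO 34.55%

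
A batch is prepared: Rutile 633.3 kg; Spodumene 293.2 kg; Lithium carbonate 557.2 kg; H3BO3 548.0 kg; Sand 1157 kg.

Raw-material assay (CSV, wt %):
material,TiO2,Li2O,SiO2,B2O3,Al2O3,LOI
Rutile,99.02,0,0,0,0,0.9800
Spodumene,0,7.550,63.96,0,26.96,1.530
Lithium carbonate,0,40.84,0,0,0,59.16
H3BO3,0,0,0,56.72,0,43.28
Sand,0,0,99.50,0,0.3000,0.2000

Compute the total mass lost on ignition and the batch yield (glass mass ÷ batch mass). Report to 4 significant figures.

LOI loss = 579.8 kg; glass = 2609 kg; yield = 81.82%

Each numeric step holds full precision in every operation; in-progress results appear, rounded to 4 significant digits, on the page; every reported value receives exactly one rounding — the derived quantities (yield, LOI, the five compositions, net glass mass, totals) are carried starting from the weights for 2609 kg of glass in full precision exactly as shown in either problem or answer.
Each material's LOI contribution:
  Rutile: 633.3 × 0.009800 = 6.206 kg
  Spodumene: 293.2 × 0.01530 = 4.486 kg
  Lithium carbonate: 557.2 × 0.5916 = 329.6 kg
  H3BO3: 548.0 × 0.4328 = 237.2 kg
  Sand: 1157 × 0.002000 = 2.314 kg
Total LOI = 579.8 kg
Glass = batch − LOI = 3189 − 579.8 = 2609 kg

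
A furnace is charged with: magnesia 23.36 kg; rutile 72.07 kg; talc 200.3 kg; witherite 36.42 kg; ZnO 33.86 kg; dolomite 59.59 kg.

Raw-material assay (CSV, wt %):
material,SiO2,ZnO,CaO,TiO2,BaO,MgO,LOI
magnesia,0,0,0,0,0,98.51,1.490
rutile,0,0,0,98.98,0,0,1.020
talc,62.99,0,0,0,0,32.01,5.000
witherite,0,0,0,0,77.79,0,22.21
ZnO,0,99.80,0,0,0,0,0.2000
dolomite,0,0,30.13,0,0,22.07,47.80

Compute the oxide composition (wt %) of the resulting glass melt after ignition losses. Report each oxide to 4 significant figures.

Glass mass = 377.9 kg (batch 425.6 − LOI 47.74).
Composition: SiO2 33.39%, ZnO 8.943%, CaO 4.752%, TiO2 18.88%, BaO 7.498%, MgO 26.54%

Values along the way are displayed (rounded to four significant figures) in the working — the working math runs at full precision throughout; every reported result is rounded a single time. Derived quantities, which include six oxide percentages, LOI, the yield, glass mass, totals, are re-derived at full float precision, precisely as stated by the question or the answer, from the weighed amounts per 377.9 kg of glass.
Oxide-by-oxide delivered mass:
  SiO2: 200.3·0.6299 = 126.2 kg
  ZnO: 33.86·0.9980 = 33.79 kg
  CaO: 59.59·0.3013 = 17.95 kg
  TiO2: 72.07·0.9898 = 71.33 kg
  BaO: 36.42·0.7779 = 28.33 kg
  MgO: 23.36·0.9851 + 200.3·0.3201 + 59.59·0.2207 = 100.3 kg
LOI: 23.36·0.01490 + 72.07·0.01020 + 200.3·0.05000 + 36.42·0.2221 + 33.86·0.002000 + 59.59·0.4780 = 47.74 kg
Glass mass = batch − LOI = 425.6 − 47.74 = 377.9 kg (consistent with Σ oxide mass)
oxide / glass × 100 gives the wt %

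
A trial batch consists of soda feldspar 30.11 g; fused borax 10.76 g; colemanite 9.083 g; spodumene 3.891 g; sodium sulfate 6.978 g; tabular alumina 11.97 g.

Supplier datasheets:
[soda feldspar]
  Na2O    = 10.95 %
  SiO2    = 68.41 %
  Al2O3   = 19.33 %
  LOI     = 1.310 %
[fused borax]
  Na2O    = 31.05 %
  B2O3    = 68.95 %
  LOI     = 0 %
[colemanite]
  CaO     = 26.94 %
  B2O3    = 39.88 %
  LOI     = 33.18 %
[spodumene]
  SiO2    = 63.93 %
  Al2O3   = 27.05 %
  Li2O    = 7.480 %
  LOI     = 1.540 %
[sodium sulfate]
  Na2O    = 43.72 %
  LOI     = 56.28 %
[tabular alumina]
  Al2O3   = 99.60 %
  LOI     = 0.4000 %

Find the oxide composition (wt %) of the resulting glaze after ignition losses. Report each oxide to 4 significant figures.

Intermediates are shown rounded off to 4 significant figures in the working; the whole derivation carries full precision through every step. Every reported figure is rounded exactly once — the derived quantities are re-derived at full float precision (the six compositions, glass mass, yield, ignition loss, totals) from the batch weights on 65.35 g of glass as given in either problem or answer.
What the batch supplies per oxide:
  Na2O: 30.11·0.1095 + 10.76·0.3105 + 6.978·0.4372 = 9.689 g
  CaO: 9.083·0.2694 = 2.447 g
  SiO2: 30.11·0.6841 + 3.891·0.6393 = 23.09 g
  B2O3: 10.76·0.6895 + 9.083·0.3988 = 11.04 g
  Al2O3: 30.11·0.1933 + 3.891·0.2705 + 11.97·0.9960 = 18.79 g
  Li2O: 3.891·0.07480 = 0.2910 g
LOI: 30.11·0.01310 + 9.083·0.3318 + 3.891·0.01540 + 6.978·0.5628 + 11.97·0.004000 = 7.443 g
The glass mass, total less LOI, = 72.79 − 7.443 = 65.35 g (matching Σ of the oxides)
wt %: oxide over glass, times 100

Glass mass = 65.35 g (batch 72.79 − LOI 7.443).
Composition: Na2O 14.83%, CaO 3.744%, SiO2 35.33%, B2O3 16.90%, Al2O3 28.76%, Li2O 0.4454%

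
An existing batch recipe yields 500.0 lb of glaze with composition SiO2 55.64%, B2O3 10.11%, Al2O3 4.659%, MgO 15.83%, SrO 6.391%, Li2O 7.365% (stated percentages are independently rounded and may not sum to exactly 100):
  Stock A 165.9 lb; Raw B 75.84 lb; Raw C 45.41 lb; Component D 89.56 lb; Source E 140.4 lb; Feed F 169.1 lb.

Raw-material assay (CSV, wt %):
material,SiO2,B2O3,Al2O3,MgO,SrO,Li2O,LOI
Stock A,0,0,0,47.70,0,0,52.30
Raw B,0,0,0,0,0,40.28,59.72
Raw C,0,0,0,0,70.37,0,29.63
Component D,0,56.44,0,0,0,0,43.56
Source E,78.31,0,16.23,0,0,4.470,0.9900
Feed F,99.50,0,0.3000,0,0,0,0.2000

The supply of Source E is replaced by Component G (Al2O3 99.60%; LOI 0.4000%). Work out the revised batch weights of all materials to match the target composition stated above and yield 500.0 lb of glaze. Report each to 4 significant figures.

In-progress results are printed (rounded to four significant figures) on the page — all internal work keeps full float precision in all steps; each reported value undergoes a single rounding — the derived quantities (totals, glass mass, yield, ignition loss, the six compositions) are recomputed using the weight values for 500.0 lb of glass in exact precision as quoted within the question or the answer.
The oxide mass targets at 500.0 lb glaze:
  SiO2: 55.64% × 500.0 = 278.2 lb
  B2O3: 10.11% × 500.0 = 50.55 lb
  Al2O3: 4.659% × 500.0 = 23.30 lb
  MgO: 15.83% × 500.0 = 79.15 lb
  SrO: 6.391% × 500.0 = 31.96 lb
  Li2O: 7.365% × 500.0 = 36.83 lb
Balance tally, oxide-wise, given the weights on record, against the basis in use (oxide sums agree with the targets within answer rounding):
  SiO2: 279.6·0.9950 = 278.2 lb (target 278.2 lb)
  B2O3: 89.56·0.5644 = 50.55 lb (target 50.55 lb)
  Al2O3: 22.55·0.9960 + 279.6·0.003000 = 23.30 lb (target 23.30 lb)
  MgO: 165.9·0.4770 = 79.13 lb (target 79.15 lb)
  SrO: 45.41·0.7037 = 31.96 lb (target 31.96 lb)
  Li2O: 91.42·0.4028 = 36.82 lb (target 36.83 lb)
Consistency of the glass mass: whole batch net of LOI = 500.0 lb (per-oxide target masses sum to 500.0 lb; against the stated basis, 500.0 lb — rounding explains the deltas).
Summing the batch: Σ batch = 694.4 lb; loss to ignition Σ batch·LOI = 194.5 lb; glass ÷ batch gives a yield of 71.99%.

Revised batch per 500.0 lb glaze:
  Stock A: 165.9 lb
  Raw B: 91.42 lb
  Raw C: 45.41 lb
  Component D: 89.56 lb
  Component G: 22.55 lb
  Feed F: 279.6 lb
Total batch = 694.4 lb; LOI loss = 194.5 lb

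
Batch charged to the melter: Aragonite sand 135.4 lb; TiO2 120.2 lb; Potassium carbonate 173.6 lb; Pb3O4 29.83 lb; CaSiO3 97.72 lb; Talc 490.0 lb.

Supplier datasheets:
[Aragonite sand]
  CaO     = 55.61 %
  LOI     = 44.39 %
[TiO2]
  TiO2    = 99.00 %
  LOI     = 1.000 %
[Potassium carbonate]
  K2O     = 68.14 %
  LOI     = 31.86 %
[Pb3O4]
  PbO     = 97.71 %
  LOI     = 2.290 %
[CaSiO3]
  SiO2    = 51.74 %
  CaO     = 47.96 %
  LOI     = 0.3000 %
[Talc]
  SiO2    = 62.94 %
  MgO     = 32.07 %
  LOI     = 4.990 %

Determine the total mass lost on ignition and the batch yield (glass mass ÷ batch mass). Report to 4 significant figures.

All arithmetic carries full precision at each step. Mid-chain values are shown, rounded to 4 significant figures, in the working; every reported result is rounded a single time; all derived quantities, which include ignition loss, the yield, glass mass, totals, the six compositions, are recomputed in full float precision, as set out in either problem or answer, from the batch weights on 904.7 lb of glass.
Per-material ignition loss:
  Aragonite sand: 135.4 × 0.4439 = 60.10 lb
  TiO2: 120.2 × 0.01000 = 1.202 lb
  Potassium carbonate: 173.6 × 0.3186 = 55.31 lb
  Pb3O4: 29.83 × 0.02290 = 0.6831 lb
  CaSiO3: 97.72 × 0.003000 = 0.2932 lb
  Talc: 490.0 × 0.04990 = 24.45 lb
Total LOI = 142.0 lb
Glass = batch − LOI = 1047 − 142.0 = 904.7 lb

LOI loss = 142.0 lb; glass = 904.7 lb; yield = 86.43%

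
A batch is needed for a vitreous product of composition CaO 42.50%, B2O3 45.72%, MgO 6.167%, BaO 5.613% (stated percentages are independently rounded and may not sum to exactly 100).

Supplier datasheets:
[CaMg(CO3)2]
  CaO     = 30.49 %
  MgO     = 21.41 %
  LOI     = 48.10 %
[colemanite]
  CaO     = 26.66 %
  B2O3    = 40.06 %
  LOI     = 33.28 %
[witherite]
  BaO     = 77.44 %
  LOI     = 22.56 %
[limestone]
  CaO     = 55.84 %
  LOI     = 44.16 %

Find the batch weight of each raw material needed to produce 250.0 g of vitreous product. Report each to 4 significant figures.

Intermediates appear rounded to 4 significant digits in the working. Every computation runs at full precision from first step to last. A single rounding completes each reported figure; the derived quantities (totals, net glass mass, four oxide percentages, the yield, ignition loss) are carried starting from the weights for 250.0 g of glass in exact precision as they appear in the problem or answer text.
The oxide mass targets at 250.0 g vitreous product:
  CaO: 42.50% × 250.0 = 106.2 g
  B2O3: 45.72% × 250.0 = 114.3 g
  MgO: 6.167% × 250.0 = 15.42 g
  BaO: 5.613% × 250.0 = 14.03 g
Mass-balance tally per oxide with the batch weights as given, under the basis named above (delivered sums recover each target up to rounding of the answer):
  CaO: 72.01·0.3049 + 285.3·0.2666 + 14.73·0.5584 = 106.2 g (target 106.2 g)
  B2O3: 285.3·0.4006 = 114.3 g (target 114.3 g)
  MgO: 72.01·0.2141 = 15.42 g (target 15.42 g)
  BaO: 18.12·0.7744 = 14.03 g (target 14.03 g)
Consistency of the glass mass: total charge less LOI = 250.0 g (per-oxide target masses sum to 250.0 g; with the basis standing at 250.0 g — deltas are rounding alone).
Batch grand total — Σ batch = 390.2 g; the LOI term Σ batch·LOI equals 140.2 g; glass ÷ batch gives a yield of 64.07%.

Batch per 250.0 g vitreous product:
  CaMg(CO3)2: 72.01 g
  colemanite: 285.3 g
  witherite: 18.12 g
  limestone: 14.73 g
Total batch = 390.2 g; LOI loss = 140.2 g; yield = 64.07%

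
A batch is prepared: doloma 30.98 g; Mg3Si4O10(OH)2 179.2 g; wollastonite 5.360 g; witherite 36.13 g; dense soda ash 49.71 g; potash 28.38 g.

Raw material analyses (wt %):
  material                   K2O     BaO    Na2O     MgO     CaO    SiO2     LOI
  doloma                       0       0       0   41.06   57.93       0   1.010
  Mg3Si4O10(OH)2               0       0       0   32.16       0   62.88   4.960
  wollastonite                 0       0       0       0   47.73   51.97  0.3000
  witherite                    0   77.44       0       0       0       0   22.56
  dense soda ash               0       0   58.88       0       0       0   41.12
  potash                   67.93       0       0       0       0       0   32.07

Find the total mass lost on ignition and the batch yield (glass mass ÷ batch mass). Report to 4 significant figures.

LOI loss = 46.91 g; glass = 282.8 g; yield = 85.77%

All internal work keeps full precision all the way through — in-progress results are displayed, with 4-significant-figure rounding, alongside each step — a single rounding finalizes every reported result; derived quantities are rebuilt at exact precision (ignition loss, six oxide percentages, yield, net glass mass, the totals) from the weighed amounts per 282.8 g of glass as set out in question or answer.
LOI of each material in turn:
  doloma: 30.98 × 0.01010 = 0.3129 g
  Mg3Si4O10(OH)2: 179.2 × 0.04960 = 8.888 g
  wollastonite: 5.360 × 0.003000 = 0.01608 g
  witherite: 36.13 × 0.2256 = 8.151 g
  dense soda ash: 49.71 × 0.4112 = 20.44 g
  potash: 28.38 × 0.3207 = 9.101 g
Total LOI = 46.91 g
Glass = batch − LOI = 329.8 − 46.91 = 282.8 g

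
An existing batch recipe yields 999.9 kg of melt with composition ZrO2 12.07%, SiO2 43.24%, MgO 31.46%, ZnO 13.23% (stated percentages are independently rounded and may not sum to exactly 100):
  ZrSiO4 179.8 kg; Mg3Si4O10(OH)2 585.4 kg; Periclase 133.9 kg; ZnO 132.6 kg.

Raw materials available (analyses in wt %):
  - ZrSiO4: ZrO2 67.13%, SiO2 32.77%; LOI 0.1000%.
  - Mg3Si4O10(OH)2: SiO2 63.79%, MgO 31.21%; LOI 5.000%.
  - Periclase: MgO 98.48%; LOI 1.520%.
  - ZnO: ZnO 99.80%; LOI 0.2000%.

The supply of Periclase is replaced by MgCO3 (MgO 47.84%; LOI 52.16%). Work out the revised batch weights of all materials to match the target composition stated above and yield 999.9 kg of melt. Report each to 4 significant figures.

Revised batch per 999.9 kg melt:
  ZrSiO4: 179.8 kg
  Mg3Si4O10(OH)2: 585.4 kg
  MgCO3: 275.6 kg
  ZnO: 132.6 kg
Total batch = 1173 kg; LOI loss = 173.5 kg

Mid-chain values are displayed, rounded to 4 significant figures, across the worked steps. The whole derivation maintains exact precision from start to finish; every reported value takes exactly one rounding — the derived quantities are re-derived at exact precision (the totals, yield, four oxide percentages, ignition loss, glass mass) from the weighed amounts per 999.9 kg of glass, as set out in the problem or the answer.
The oxide mass targets at 999.9 kg melt:
  ZrO2: 12.07% × 999.9 = 120.7 kg
  SiO2: 43.24% × 999.9 = 432.4 kg
  MgO: 31.46% × 999.9 = 314.6 kg
  ZnO: 13.23% × 999.9 = 132.3 kg
A balance pass over the oxides, per the reported batch figures, versus the basis set out (sums match the target masses exact up to rounding of places):
  ZrO2: 179.8·0.6713 = 120.7 kg (target 120.7 kg)
  SiO2: 179.8·0.3277 + 585.4·0.6379 = 432.3 kg (target 432.4 kg)
  MgO: 585.4·0.3121 + 275.6·0.4784 = 314.6 kg (target 314.6 kg)
  ZnO: 132.6·0.9980 = 132.3 kg (target 132.3 kg)
Mass balance on the glass: Σ batch − LOI loss = 999.9 kg (summing oxide targets gives 999.9 kg; with the basis standing at 999.9 kg — a pure rounding effect).
Batch total: Σ batch = 1173 kg; LOI loss = Σ batch·LOI = 173.5 kg; yield: glass divided by total = 85.22%.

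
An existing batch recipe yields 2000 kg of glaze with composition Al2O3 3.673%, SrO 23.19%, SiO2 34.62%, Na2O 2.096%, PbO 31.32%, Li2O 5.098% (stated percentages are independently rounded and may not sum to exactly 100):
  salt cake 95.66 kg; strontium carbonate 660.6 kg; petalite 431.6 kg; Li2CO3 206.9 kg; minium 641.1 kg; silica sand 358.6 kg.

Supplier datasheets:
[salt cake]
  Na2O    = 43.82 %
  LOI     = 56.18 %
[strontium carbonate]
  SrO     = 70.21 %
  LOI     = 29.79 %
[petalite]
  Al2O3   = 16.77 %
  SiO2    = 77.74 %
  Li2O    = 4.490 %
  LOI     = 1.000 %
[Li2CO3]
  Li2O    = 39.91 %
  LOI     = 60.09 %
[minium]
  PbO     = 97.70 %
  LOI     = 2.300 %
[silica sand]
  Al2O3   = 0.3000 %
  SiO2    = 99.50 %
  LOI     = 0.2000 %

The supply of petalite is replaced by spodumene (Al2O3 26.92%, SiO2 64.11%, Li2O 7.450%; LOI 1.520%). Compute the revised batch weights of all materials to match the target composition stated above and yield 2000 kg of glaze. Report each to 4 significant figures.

Every computation holds full precision at all times; in-progress results appear, with 4-significant-digit rounding, as written; every reported result is rounded just once. The derived quantities (ignition loss, totals, the six compositions, glass mass, the yield) are re-derived from the weighed amounts for 2000 kg of glass in full precision, as quoted within the problem or the answer.
The oxide mass targets at 2000 kg glaze:
  Al2O3: 3.673% × 2000 = 73.46 kg
  SrO: 23.19% × 2000 = 463.8 kg
  SiO2: 34.62% × 2000 = 692.4 kg
  Na2O: 2.096% × 2000 = 41.92 kg
  PbO: 31.32% × 2000 = 626.4 kg
  Li2O: 5.098% × 2000 = 102.0 kg
Verifying the oxide balance working from each reported weight, for the quoted basis mass (sum by sum, the targets are met once rounding is allowed for):
  Al2O3: 267.0·0.2692 + 523.8·0.003000 = 73.45 kg (target 73.46 kg)
  SrO: 660.6·0.7021 = 463.8 kg (target 463.8 kg)
  SiO2: 267.0·0.6411 + 523.8·0.9950 = 692.4 kg (target 692.4 kg)
  Na2O: 95.66·0.4382 = 41.92 kg (target 41.92 kg)
  PbO: 641.1·0.9770 = 626.4 kg (target 626.4 kg)
  Li2O: 267.0·0.07450 + 205.6·0.3991 = 101.9 kg (target 102.0 kg)
The glass-mass cross-check: batch Σ − ignition loss = 2000 kg (the Σ of target masses is 2000 kg; basis as stated: 2000 kg — any gap is answer rounding).
Batch grand total — Σ batch = 2394 kg; ignition loss, Σ(batch × LOI) = 393.9 kg; as yield: glass ÷ batch → 83.54%.

Revised batch per 2000 kg glaze:
  salt cake: 95.66 kg
  strontium carbonate: 660.6 kg
  spodumene: 267.0 kg
  Li2CO3: 205.6 kg
  minium: 641.1 kg
  silica sand: 523.8 kg
Total batch = 2394 kg; LOI loss = 393.9 kg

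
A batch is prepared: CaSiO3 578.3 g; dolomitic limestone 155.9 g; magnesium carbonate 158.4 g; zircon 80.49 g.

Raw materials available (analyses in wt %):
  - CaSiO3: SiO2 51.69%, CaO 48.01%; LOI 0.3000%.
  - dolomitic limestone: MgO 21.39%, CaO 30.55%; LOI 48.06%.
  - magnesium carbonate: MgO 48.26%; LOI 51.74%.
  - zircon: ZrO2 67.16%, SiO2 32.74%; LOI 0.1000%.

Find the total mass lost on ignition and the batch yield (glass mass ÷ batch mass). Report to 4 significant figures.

In-progress results are displayed, rounded to 4 significant figures, in the printout; exact precision is held through every step; exactly one rounding lands on every reported figure — derived quantities, including the totals, ignition loss, the yield, the four compositions, glass mass, are computed from the weighed amounts at 814.4 g of glass at full precision, as they appear in question or answer.
Per-material ignition loss:
  CaSiO3: 578.3 × 0.003000 = 1.735 g
  dolomitic limestone: 155.9 × 0.4806 = 74.93 g
  magnesium carbonate: 158.4 × 0.5174 = 81.96 g
  zircon: 80.49 × 0.001000 = 0.08049 g
Total LOI = 158.7 g
Glass = batch − LOI = 973.1 − 158.7 = 814.4 g

LOI loss = 158.7 g; glass = 814.4 g; yield = 83.69%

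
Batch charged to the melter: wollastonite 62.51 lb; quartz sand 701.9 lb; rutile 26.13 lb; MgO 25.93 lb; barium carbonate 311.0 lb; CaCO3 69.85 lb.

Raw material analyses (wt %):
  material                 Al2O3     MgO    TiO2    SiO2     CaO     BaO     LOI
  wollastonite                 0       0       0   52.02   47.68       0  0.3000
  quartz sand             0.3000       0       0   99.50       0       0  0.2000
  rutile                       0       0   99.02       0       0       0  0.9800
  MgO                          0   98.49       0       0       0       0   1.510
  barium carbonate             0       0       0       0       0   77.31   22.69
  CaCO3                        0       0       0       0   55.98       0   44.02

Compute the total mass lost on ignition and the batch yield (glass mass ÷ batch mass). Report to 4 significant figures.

Each numeric step runs at full precision through every step — values along the way are shown, rounded to four significant figures, on the page; each reported number takes a single rounding; all derived quantities are recomputed from the batch weights per 1094 lb of glass at exact precision (the six compositions, yield, glass mass, ignition loss, totals), as given in question or answer.
Each material's LOI contribution:
  wollastonite: 62.51 × 0.003000 = 0.1875 lb
  quartz sand: 701.9 × 0.002000 = 1.404 lb
  rutile: 26.13 × 0.009800 = 0.2561 lb
  MgO: 25.93 × 0.01510 = 0.3915 lb
  barium carbonate: 311.0 × 0.2269 = 70.57 lb
  CaCO3: 69.85 × 0.4402 = 30.75 lb
Total LOI = 103.6 lb
Glass = batch − LOI = 1197 − 103.6 = 1094 lb

LOI loss = 103.6 lb; glass = 1094 lb; yield = 91.35%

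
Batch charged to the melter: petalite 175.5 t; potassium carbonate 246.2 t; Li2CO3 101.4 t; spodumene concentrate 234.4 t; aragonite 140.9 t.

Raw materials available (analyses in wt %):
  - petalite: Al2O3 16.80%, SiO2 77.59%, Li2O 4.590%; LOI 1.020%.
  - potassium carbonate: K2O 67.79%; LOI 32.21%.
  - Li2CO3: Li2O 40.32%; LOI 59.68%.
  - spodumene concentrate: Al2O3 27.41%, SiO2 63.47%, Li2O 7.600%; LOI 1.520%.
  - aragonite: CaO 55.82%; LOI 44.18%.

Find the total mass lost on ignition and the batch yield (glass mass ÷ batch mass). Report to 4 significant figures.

LOI loss = 207.4 t; glass = 691.0 t; yield = 76.91%

Mid-chain values are printed, rounded to four significant figures, within the worked lines. The working math maintains full float precision throughout; exactly one rounding goes into each reported value. Derived quantities are carried starting from the weights per 691.0 t of glass at full precision (net glass mass, ignition loss, the five compositions, the totals, the yield), as given in the problem or the answer.
Each material's LOI contribution:
  petalite: 175.5 × 0.01020 = 1.790 t
  potassium carbonate: 246.2 × 0.3221 = 79.30 t
  Li2CO3: 101.4 × 0.5968 = 60.52 t
  spodumene concentrate: 234.4 × 0.01520 = 3.563 t
  aragonite: 140.9 × 0.4418 = 62.25 t
Total LOI = 207.4 t
Glass = batch − LOI = 898.4 − 207.4 = 691.0 t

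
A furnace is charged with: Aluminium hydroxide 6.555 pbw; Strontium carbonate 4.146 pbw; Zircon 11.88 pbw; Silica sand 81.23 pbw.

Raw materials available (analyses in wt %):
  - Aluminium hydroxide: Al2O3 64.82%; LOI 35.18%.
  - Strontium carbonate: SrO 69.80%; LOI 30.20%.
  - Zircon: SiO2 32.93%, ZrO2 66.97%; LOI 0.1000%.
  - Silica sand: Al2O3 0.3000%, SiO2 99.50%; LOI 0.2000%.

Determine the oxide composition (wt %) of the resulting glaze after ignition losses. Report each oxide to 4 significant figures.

Working values appear (rounded to four significant figures) in the printout. Each numeric step maintains exact precision throughout — exactly one rounding is applied to every reported figure; derived quantities (four oxide percentages, the yield, glass mass, totals, ignition loss) are recomputed from the weighed amounts at 100.1 pbw of glass in exact precision, exactly as shown in the question or the answer.
Delivered oxide masses:
  Al2O3: 6.555·0.6482 + 81.23·0.003000 = 4.493 pbw
  SrO: 4.146·0.6980 = 2.894 pbw
  SiO2: 11.88·0.3293 + 81.23·0.9950 = 84.74 pbw
  ZrO2: 11.88·0.6697 = 7.956 pbw
LOI: 6.555·0.3518 + 4.146·0.3020 + 11.88·0.001000 + 81.23·0.002000 = 3.732 pbw
The glass mass, total less LOI, = 103.8 − 3.732 = 100.1 pbw (the oxide masses sum to this)
wt % = oxide mass / glass mass × 100

Glass mass = 100.1 pbw (batch 103.8 − LOI 3.732).
Composition: Al2O3 4.489%, SrO 2.892%, SiO2 84.67%, ZrO2 7.950%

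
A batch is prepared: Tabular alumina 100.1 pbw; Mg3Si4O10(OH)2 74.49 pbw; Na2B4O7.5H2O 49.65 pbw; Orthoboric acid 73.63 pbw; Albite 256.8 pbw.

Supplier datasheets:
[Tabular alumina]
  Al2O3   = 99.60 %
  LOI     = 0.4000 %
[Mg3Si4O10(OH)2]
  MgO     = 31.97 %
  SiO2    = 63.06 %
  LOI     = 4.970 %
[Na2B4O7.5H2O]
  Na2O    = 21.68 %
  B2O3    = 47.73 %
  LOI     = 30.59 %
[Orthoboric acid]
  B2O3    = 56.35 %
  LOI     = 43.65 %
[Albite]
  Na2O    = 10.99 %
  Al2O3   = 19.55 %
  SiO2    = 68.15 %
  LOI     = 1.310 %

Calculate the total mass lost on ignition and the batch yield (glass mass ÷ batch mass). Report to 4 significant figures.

The working math maintains full precision from first step to last; working values are displayed rounded to 4 significant figures across the worked steps. A single rounding yields every reported figure; the derived quantities are recomputed using the weight values per 499.9 pbw of glass in full float precision (the totals, glass mass, the yield, ignition loss, the five compositions) as they appear in either problem or answer.
Per-material ignition loss:
  Tabular alumina: 100.1 × 0.004000 = 0.4004 pbw
  Mg3Si4O10(OH)2: 74.49 × 0.04970 = 3.702 pbw
  Na2B4O7.5H2O: 49.65 × 0.3059 = 15.19 pbw
  Orthoboric acid: 73.63 × 0.4365 = 32.14 pbw
  Albite: 256.8 × 0.01310 = 3.364 pbw
Total LOI = 54.79 pbw
Glass = batch − LOI = 554.7 − 54.79 = 499.9 pbw

LOI loss = 54.79 pbw; glass = 499.9 pbw; yield = 90.12%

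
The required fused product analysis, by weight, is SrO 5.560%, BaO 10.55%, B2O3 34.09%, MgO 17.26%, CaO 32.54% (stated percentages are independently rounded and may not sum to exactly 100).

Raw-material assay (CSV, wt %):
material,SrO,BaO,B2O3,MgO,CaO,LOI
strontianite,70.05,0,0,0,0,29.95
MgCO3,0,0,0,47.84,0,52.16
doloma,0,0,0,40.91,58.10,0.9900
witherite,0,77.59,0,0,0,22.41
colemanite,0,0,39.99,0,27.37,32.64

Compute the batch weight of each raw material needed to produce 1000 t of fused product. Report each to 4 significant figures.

The intermediate values appear rounded to four significant figures in the printout — the working math holds exact precision in every operation; every reported value is rounded only once — all derived quantities (glass mass, the totals, five oxide percentages, the yield, LOI) are computed at full precision from the weighed amounts on 1000 t of glass as given in the question or the answer.
Oxide-by-oxide targets in 1000 t fused product:
  SrO: 5.560% × 1000 = 55.60 t
  BaO: 10.55% × 1000 = 105.5 t
  B2O3: 34.09% × 1000 = 340.9 t
  MgO: 17.26% × 1000 = 172.6 t
  CaO: 32.54% × 1000 = 325.4 t
Sums-versus-targets review from the weights as reported, per the basis as stated (summed amounts equal target values within answer rounding):
  SrO: 79.37·0.7005 = 55.60 t (target 55.60 t)
  BaO: 136.0·0.7759 = 105.5 t (target 105.5 t)
  B2O3: 852.5·0.3999 = 340.9 t (target 340.9 t)
  MgO: 225.3·0.4784 + 158.5·0.4091 = 172.6 t (target 172.6 t)
  CaO: 158.5·0.5810 + 852.5·0.2737 = 325.4 t (target 325.4 t)
Consistency of the glass mass: total batch − LOI = 1000 t (targets for the oxides total 1000 t; stated basis 1000 t — gaps are rounding artifacts).
Total batch = Σ batch = 1452 t; the LOI term Σ batch·LOI equals 451.6 t; as yield: glass ÷ batch → 68.89%.

Batch per 1000 t fused product:
  strontianite: 79.37 t
  MgCO3: 225.3 t
  doloma: 158.5 t
  witherite: 136.0 t
  colemanite: 852.5 t
Total batch = 1452 t; LOI loss = 451.6 t; yield = 68.89%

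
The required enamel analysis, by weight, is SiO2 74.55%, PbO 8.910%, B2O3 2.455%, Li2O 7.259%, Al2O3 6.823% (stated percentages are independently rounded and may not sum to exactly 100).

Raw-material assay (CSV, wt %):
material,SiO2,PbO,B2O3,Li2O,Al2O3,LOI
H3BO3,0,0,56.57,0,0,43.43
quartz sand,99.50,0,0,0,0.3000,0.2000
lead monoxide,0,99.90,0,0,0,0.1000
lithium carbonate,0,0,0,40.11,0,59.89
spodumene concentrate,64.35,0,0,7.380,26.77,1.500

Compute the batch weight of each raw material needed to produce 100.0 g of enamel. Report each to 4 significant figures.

Working values are shown, rounded to four significant digits, between the steps. The working math keeps exact precision through the solve. A single rounding finalizes every reported result; all derived quantities, which include glass mass, yield, five oxide percentages, totals, LOI, are carried at exact precision, as quoted within question or answer, using the weight values on 100.0 g of glass.
Target masses of each oxide per 100.0 g enamel:
  SiO2: 74.55% × 100.0 = 74.55 g
  PbO: 8.910% × 100.0 = 8.910 g
  B2O3: 2.455% × 100.0 = 2.455 g
  Li2O: 7.259% × 100.0 = 7.259 g
  Al2O3: 6.823% × 100.0 = 6.823 g
A balance pass over the oxides, working from each reported weight, against the basis in use (every target is met by its sum given rounding of the digits):
  SiO2: 58.87·0.9950 + 24.83·0.6435 = 74.55 g (target 74.55 g)
  PbO: 8.919·0.9990 = 8.910 g (target 8.910 g)
  B2O3: 4.340·0.5657 = 2.455 g (target 2.455 g)
  Li2O: 13.53·0.4011 + 24.83·0.07380 = 7.259 g (target 7.259 g)
  Al2O3: 58.87·0.003000 + 24.83·0.2677 = 6.824 g (target 6.823 g)
The glass-mass cross-check: batch total minus LOI = 100.0 g (per-oxide target masses sum to 100.0 g; the stated basis being 100.0 g — gaps are rounding artifacts).
Summing the batch: Σ batch = 110.5 g; LOI loss = Σ batch·LOI = 10.49 g; as yield: glass ÷ batch → 90.51%.

Batch per 100.0 g enamel:
  H3BO3: 4.340 g
  quartz sand: 58.87 g
  lead monoxide: 8.919 g
  lithium carbonate: 13.53 g
  spodumene concentrate: 24.83 g
Total batch = 110.5 g; LOI loss = 10.49 g; yield = 90.51%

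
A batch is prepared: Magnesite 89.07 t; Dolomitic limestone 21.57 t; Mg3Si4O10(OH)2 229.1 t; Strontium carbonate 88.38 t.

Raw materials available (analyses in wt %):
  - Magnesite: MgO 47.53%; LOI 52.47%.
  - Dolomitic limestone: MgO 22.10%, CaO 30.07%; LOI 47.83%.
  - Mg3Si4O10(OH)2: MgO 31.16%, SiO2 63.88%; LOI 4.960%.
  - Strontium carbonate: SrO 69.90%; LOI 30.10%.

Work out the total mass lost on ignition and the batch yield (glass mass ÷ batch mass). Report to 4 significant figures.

LOI loss = 95.02 t; glass = 333.1 t; yield = 77.81%

Every computation runs at full float precision at every stage. The intermediate values are printed (rounded to four significant figures) on the page; every reported result takes a single rounding — derived quantities are re-derived at exact precision (the yield, the totals, ignition loss, glass mass, the four compositions) from the batch weights for 333.1 t of glass, exactly as printed in the problem or answer text.
LOI of each material in turn:
  Magnesite: 89.07 × 0.5247 = 46.74 t
  Dolomitic limestone: 21.57 × 0.4783 = 10.32 t
  Mg3Si4O10(OH)2: 229.1 × 0.04960 = 11.36 t
  Strontium carbonate: 88.38 × 0.3010 = 26.60 t
Total LOI = 95.02 t
Glass = batch − LOI = 428.1 − 95.02 = 333.1 t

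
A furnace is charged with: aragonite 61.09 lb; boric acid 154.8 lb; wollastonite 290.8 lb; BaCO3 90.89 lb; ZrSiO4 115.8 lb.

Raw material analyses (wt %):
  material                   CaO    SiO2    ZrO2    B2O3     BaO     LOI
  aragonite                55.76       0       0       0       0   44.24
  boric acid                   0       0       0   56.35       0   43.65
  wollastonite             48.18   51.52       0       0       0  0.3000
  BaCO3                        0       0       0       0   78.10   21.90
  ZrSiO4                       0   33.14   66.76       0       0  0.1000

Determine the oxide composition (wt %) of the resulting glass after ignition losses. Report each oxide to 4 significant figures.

Glass mass = 597.9 lb (batch 713.4 − LOI 115.5).
Composition: CaO 29.13%, SiO2 31.48%, ZrO2 12.93%, B2O3 14.59%, BaO 11.87%

Mid-chain values appear with 4-significant-digit rounding in the printout — the whole derivation holds full precision all the way through. Every reported figure receives exactly one rounding; derived quantities, which include glass mass, LOI, the totals, yield, five oxide percentages, are rebuilt at exact precision, as written in problem or answer, starting from the weights on 597.9 lb of glass.
Delivered oxide masses:
  CaO: 61.09·0.5576 + 290.8·0.4818 = 174.2 lb
  SiO2: 290.8·0.5152 + 115.8·0.3314 = 188.2 lb
  ZrO2: 115.8·0.6676 = 77.31 lb
  B2O3: 154.8·0.5635 = 87.23 lb
  BaO: 90.89·0.7810 = 70.99 lb
LOI: 61.09·0.4424 + 154.8·0.4365 + 290.8·0.003000 + 90.89·0.2190 + 115.8·0.001000 = 115.5 lb
Net of LOI, the glass mass = 713.4 − 115.5 = 597.9 lb (= the summed oxide contributions)
oxide / glass × 100 gives the wt %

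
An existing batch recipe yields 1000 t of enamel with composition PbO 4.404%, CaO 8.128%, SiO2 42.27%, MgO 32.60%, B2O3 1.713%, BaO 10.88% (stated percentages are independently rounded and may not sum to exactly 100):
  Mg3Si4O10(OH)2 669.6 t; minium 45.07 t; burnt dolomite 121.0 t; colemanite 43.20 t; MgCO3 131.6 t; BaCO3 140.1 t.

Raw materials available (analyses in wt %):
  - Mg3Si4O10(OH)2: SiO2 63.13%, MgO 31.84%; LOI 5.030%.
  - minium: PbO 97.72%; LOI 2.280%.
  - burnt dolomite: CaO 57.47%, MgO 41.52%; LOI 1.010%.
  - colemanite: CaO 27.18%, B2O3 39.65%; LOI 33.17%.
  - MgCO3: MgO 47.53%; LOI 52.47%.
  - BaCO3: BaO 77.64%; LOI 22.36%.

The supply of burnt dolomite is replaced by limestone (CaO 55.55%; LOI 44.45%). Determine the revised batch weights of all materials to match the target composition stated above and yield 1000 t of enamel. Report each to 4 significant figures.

In-progress results are displayed, rounded to four significant figures, as written; the whole derivation carries full float precision from start to finish — each reported number is rounded a single time. Derived quantities are carried starting from the weights on 1000 t of glass at full precision (net glass mass, the six compositions, ignition loss, yield, totals) as they appear in the problem or the answer.
Oxide-by-oxide targets in 1000 t enamel:
  PbO: 4.404% × 1000 = 44.04 t
  CaO: 8.128% × 1000 = 81.28 t
  SiO2: 42.27% × 1000 = 422.7 t
  MgO: 32.60% × 1000 = 326.0 t
  B2O3: 1.713% × 1000 = 17.13 t
  BaO: 10.88% × 1000 = 108.8 t
Mass-balance tally per oxide applying the batch weights above, per the basis as stated (target by target, the sums agree within answer rounding):
  PbO: 45.07·0.9772 = 44.04 t (target 44.04 t)
  CaO: 125.2·0.5555 + 43.20·0.2718 = 81.29 t (target 81.28 t)
  SiO2: 669.6·0.6313 = 422.7 t (target 422.7 t)
  MgO: 669.6·0.3184 + 237.3·0.4753 = 326.0 t (target 326.0 t)
  B2O3: 43.20·0.3965 = 17.13 t (target 17.13 t)
  BaO: 140.1·0.7764 = 108.8 t (target 108.8 t)
Glass-mass bookkeeping: whole batch net of LOI = 999.9 t (the targets, summed, come to 1000 t; basis as stated: 1000 t — differing by rounding only).
Whole-batch sum: Σ batch = 1260 t; Σ batch·LOI gives LOI loss = 260.5 t; yield: glass divided by total = 79.33%.

Revised batch per 1000 t enamel:
  Mg3Si4O10(OH)2: 669.6 t
  minium: 45.07 t
  limestone: 125.2 t
  colemanite: 43.20 t
  MgCO3: 237.3 t
  BaCO3: 140.1 t
Total batch = 1260 t; LOI loss = 260.5 t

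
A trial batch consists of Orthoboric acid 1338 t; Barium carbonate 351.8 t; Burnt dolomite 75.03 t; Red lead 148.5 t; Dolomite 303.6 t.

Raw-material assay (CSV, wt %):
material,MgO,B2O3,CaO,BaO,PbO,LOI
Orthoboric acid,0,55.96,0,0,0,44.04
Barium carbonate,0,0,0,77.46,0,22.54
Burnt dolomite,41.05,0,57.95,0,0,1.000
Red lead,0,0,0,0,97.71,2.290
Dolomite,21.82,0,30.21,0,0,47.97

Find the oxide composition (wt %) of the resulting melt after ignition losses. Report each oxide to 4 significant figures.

Glass mass = 1399 t (batch 2217 − LOI 818.3).
Composition: MgO 6.939%, B2O3 53.54%, CaO 9.667%, BaO 19.48%, PbO 10.37%

All internal work maintains full precision all the way through — mid-chain values are displayed rounded to 4 significant digits alongside each step. Exactly one rounding lands on every reported number. All derived quantities, which include ignition loss, glass mass, yield, five oxide percentages, the totals, are carried at exact precision, as given in the question or the answer, from the batch weights at 1399 t of glass.
Oxide-by-oxide delivered mass:
  MgO: 75.03·0.4105 + 303.6·0.2182 = 97.05 t
  B2O3: 1338·0.5596 = 748.7 t
  CaO: 75.03·0.5795 + 303.6·0.3021 = 135.2 t
  BaO: 351.8·0.7746 = 272.5 t
  PbO: 148.5·0.9771 = 145.1 t
LOI: 1338·0.4404 + 351.8·0.2254 + 75.03·0.01000 + 148.5·0.02290 + 303.6·0.4797 = 818.3 t
Resulting glass, batch − LOI: 2217 − 818.3 = 1399 t (consistent with Σ oxide mass)
wt % = 100 × oxide mass / glass mass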